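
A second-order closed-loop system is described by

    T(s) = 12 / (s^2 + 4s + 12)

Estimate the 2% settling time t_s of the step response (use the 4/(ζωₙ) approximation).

t_s ≈ 2 s

Comparing s^2 + 4s + 12 to s^2 + 2ζωₙs + ωₙ²: ωₙ = √12 ≈ 3.464 rad/s and ζ = 4/(2·√12) ≈ 0.5774.
ζωₙ = 4/2 = 2, so t_s ≈ 4/(ζωₙ) = 4/2 = 2 s.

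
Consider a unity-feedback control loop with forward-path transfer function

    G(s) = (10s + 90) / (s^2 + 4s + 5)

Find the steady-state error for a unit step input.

G(s) has no poles at the origin.
This is a Type 0 system. Kp = lim_{s→0} G(s) = 90/5 = 18.
e_ss = 1/(1 + Kp) = 1/(1 + 18) = 1/19 ≈ 0.05263.

e_ss = 0.05263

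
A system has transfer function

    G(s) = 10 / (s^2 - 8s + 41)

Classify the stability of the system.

The denominator s^2 - 8s + 41 factors as (s^2 - 8s + 41), giving poles at s = 4 + 5j, 4 - 5j.
Since the pole(s) at s = 4 ± 5j lie in the right half-plane, the system is unstable.

unstable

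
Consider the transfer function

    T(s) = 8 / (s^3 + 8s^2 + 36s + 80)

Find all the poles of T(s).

The poles are the roots of the denominator s^3 + 8s^2 + 36s + 80 = 0.
Trying s = -4: the polynomial evaluates to 0, so (s + 4) is a factor.
Dividing out leaves s^2 + 4s + 20 = 0.
The quadratic formula then gives s = -2 ± 4j.

s = -4, -2 ± 4j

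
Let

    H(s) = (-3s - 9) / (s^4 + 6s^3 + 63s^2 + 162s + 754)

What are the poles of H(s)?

The poles are the roots of the denominator s^4 + 6s^3 + 63s^2 + 162s + 754 = 0.
No real roots exist; factor into two real quadratics: (s^2 + 4s + 29)(s^2 + 2s + 26) = 0.
Each quadratic gives a conjugate pair via the quadratic formula.

s = -2 ± 5j, -1 ± 5j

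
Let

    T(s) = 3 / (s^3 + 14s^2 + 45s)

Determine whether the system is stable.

The denominator s^3 + 14s^2 + 45s factors as s(s + 5)(s + 9), giving poles at s = 0, -5, -9.
Since the simple pole(s) at s = 0 lie on the jω-axis with none in the right half-plane, the system is marginally stable.

marginally stable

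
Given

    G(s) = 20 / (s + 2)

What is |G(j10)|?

|G(j10)| ≈ 1.961

Substitute s = j10: numerator = 20, denominator = 2 + j10.
|G(j10)| = |20| / |2 + j10| = 20 / 10.198 ≈ 1.961.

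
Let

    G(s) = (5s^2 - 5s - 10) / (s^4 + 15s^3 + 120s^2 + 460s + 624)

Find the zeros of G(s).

Set the numerator to zero: 5s^2 - 5s - 10 = 0, i.e. 5·(s^2 - s - 2) = 0.
Factoring: (s - 2)(s + 1) = 0.

s = 2, -1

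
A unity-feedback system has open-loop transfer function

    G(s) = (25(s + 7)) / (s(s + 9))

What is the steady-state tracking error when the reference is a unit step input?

G(s) has one pole at the origin.
This is a Type 1 system; for a step input the steady-state error is zero.

e_ss = 0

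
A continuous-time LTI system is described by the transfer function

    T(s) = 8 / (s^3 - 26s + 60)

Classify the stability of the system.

The denominator s^3 - 26s + 60 factors as (s^2 - 6s + 10)(s + 6), giving poles at s = 3 + j, 3 - j, -6.
Since the pole(s) at s = 3 + j, 3 - j lie in the right half-plane, the system is unstable.

unstable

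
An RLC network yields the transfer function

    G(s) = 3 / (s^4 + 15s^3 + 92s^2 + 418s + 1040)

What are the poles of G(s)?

The poles are the roots of the denominator s^4 + 15s^3 + 92s^2 + 418s + 1040 = 0.
Trying s = -8: the polynomial evaluates to 0, so (s + 8) is a factor.
Dividing out leaves s^3 + 7s^2 + 36s + 130 = 0.
This factors further as (s^2 + 2s + 26)(s + 5) = 0.

s = -1 + 5j, -1 - 5j, -8, -5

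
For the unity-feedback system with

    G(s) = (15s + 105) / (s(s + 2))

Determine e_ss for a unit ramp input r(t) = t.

e_ss = 0.01905

G(s) has one pole at the origin.
This is a Type 1 system. Kv = lim_{s→0} s·G(s) = 105/2.
e_ss = 1/Kv = 1/(105/2) = 2/105 ≈ 0.01905.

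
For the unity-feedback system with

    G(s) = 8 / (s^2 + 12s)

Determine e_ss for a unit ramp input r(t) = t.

G(s) has one pole at the origin.
This is a Type 1 system. Kv = lim_{s→0} s·G(s) = 8/12 = 2/3.
e_ss = 1/Kv = 1/(2/3) = 3/2 ≈ 1.500.

e_ss = 1.500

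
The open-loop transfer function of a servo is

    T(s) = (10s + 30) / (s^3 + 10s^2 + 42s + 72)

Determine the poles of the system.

s = -3 ± 3j, -4

The poles are the roots of the denominator s^3 + 10s^2 + 42s + 72 = 0.
Trying s = -4: the polynomial evaluates to 0, so (s + 4) is a factor.
Dividing out leaves s^2 + 6s + 18 = 0.
The quadratic formula then gives s = -3 ± 3j.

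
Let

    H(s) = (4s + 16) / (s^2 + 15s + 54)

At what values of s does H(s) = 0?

Set the numerator to zero: 4s + 16 = 0, i.e. 4·(s + 4) = 0.
So s = -4.

s = -4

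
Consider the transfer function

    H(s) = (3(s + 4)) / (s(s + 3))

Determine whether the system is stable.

marginally stable

The poles can be read from the denominator factors: s = 0, -3.
Since the simple pole(s) at s = 0 lie on the jω-axis with none in the right half-plane, the system is marginally stable.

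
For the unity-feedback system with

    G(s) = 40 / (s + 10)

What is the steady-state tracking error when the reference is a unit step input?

G(s) has no poles at the origin.
This is a Type 0 system. Kp = lim_{s→0} G(s) = 40/10 = 4.
e_ss = 1/(1 + Kp) = 1/(1 + 4) = 1/5 ≈ 0.2000.

e_ss = 0.2000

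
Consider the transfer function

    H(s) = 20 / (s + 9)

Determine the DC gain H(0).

H(0) = 20/9 ≈ 2.222

Set s = 0: H(0) = (20) / (9) = 20/9.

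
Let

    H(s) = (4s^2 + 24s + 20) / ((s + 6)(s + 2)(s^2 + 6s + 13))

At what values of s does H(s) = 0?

s = -1, -5

Set the numerator to zero: 4s^2 + 24s + 20 = 0, i.e. 4·(s^2 + 6s + 5) = 0.
Factoring: (s + 1)(s + 5) = 0.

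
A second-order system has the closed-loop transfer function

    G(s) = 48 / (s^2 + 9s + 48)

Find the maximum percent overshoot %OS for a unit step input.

%OS ≈ 6.83%

Comparing s^2 + 9s + 48 to s^2 + 2ζωₙs + ωₙ²: ωₙ = √48 ≈ 6.928 rad/s and ζ = 9/(2·√48) ≈ 0.6495.
%OS = 100·exp(−πζ/√(1−ζ²)) = 100·exp(−π·0.6495/√(1−0.6495²)) ≈ 6.83%.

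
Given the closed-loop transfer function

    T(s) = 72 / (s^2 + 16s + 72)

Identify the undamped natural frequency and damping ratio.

Compare the denominator to the standard form s^2 + 2ζωₙs + ωₙ².
ωₙ² = 72, so ωₙ = √72 ≈ 8.485 rad/s.
2ζωₙ = 16, so ζ = 16/(2·√72) ≈ 0.9428.

ωₙ ≈ 8.485 rad/s, ζ ≈ 0.9428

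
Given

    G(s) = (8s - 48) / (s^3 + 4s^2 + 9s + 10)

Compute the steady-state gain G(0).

Set s = 0: G(0) = (-48) / (10) = -24/5.

G(0) = -24/5 ≈ -4.800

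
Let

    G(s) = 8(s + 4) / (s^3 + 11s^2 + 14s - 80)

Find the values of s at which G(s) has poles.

The poles are the roots of the denominator s^3 + 11s^2 + 14s - 80 = 0.
Trying s = -8: the polynomial evaluates to 0, so (s + 8) is a factor.
Dividing out leaves s^2 + 3s - 10 = 0.
Factoring the quadratic: (s - 2)(s + 5) = 0.

s = -8, 2, -5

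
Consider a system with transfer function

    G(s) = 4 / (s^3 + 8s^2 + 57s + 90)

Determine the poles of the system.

The poles are the roots of the denominator s^3 + 8s^2 + 57s + 90 = 0.
Trying s = -2: the polynomial evaluates to 0, so (s + 2) is a factor.
Dividing out leaves s^2 + 6s + 45 = 0.
The quadratic formula then gives s = -3 ± 6j.

s = -3 ± 6j, -2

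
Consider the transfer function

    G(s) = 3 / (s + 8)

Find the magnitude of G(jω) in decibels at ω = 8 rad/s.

Substitute s = j8: numerator = 3, denominator = 8 + j8.
|G(j8)| = |3| / |8 + j8| = 3 / 11.314 ≈ 0.2652.
In decibels: 20·log₁₀(0.2652) ≈ -11.5 dB.

|G(j8)|_dB ≈ -11.5 dB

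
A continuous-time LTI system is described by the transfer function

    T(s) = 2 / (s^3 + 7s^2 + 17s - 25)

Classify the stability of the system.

The denominator s^3 + 7s^2 + 17s - 25 factors as (s - 1)(s^2 + 8s + 25), giving poles at s = 1, -4 ± 3j.
Since the pole(s) at s = 1 lie in the right half-plane, the system is unstable.

unstable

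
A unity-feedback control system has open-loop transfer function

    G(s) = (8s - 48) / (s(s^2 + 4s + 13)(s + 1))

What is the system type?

Type 1

The denominator has 1 factor of s at the origin (free integrator), so this is a Type 1 system.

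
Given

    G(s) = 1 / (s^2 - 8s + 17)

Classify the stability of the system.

The denominator s^2 - 8s + 17 factors as (s^2 - 8s + 17), giving poles at s = 4 + j, 4 - j.
Since the pole(s) at s = 4 + j, 4 - j lie in the right half-plane, the system is unstable.

unstable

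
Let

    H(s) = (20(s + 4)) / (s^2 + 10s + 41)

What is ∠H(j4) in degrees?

∠H(j4) ≈ -12.99°

At s = j4: numerator = 80 + j80, denominator = 25 + j40.
∠H = ∠num − ∠den = 45° − (57.995°) = -12.99°.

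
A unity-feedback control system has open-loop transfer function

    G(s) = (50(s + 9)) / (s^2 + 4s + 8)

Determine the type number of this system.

Type 0

The denominator has no factor of s at the origin — no free integrator — so this is a Type 0 system.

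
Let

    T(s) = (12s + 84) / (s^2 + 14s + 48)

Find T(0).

Set s = 0: T(0) = (84) / (48) = 7/4.

T(0) = 7/4 ≈ 1.750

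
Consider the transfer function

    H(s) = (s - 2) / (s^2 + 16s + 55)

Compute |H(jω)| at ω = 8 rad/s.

|H(j8)| ≈ 0.06426

Substitute s = j8: numerator = -2 + j8, denominator = -9 + j128.
|H(j8)| = |-2 + j8| / |-9 + j128| = 8.2462 / 128.32 ≈ 0.06426.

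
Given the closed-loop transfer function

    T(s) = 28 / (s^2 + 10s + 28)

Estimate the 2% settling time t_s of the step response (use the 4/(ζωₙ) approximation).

t_s ≈ 0.8000 s

Comparing s^2 + 10s + 28 to s^2 + 2ζωₙs + ωₙ²: ωₙ = √28 ≈ 5.292 rad/s and ζ = 10/(2·√28) ≈ 0.9449.
ζωₙ = 10/2 = 5, so t_s ≈ 4/(ζωₙ) = 4/5 = 0.8000 s.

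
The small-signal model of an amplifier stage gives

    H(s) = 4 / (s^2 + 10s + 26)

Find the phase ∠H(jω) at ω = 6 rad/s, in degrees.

At s = j6: numerator = 4, denominator = -10 + j60.
∠H = ∠num − ∠den = 0° − (99.462°) = -99.46°.

∠H(j6) ≈ -99.46°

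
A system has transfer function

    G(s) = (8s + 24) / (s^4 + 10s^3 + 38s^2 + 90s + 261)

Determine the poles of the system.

The poles are the roots of the denominator s^4 + 10s^3 + 38s^2 + 90s + 261 = 0.
No real roots exist; factor into two real quadratics: (s^2 + 9)(s^2 + 10s + 29) = 0.
Each quadratic gives a conjugate pair via the quadratic formula.

s = 3j, -3j, -5 + 2j, -5 - 2j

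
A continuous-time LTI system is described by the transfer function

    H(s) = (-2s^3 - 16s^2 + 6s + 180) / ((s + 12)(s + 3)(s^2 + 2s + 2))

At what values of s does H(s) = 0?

Set the numerator to zero: -2s^3 - 16s^2 + 6s + 180 = 0, i.e. -2·(s^3 + 8s^2 - 3s - 90) = 0.
Factoring: (s - 3)(s + 5)(s + 6) = 0.

s = 3, -5, -6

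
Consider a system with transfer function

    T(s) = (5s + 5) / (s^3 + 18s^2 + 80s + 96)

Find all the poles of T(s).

The poles are the roots of the denominator s^3 + 18s^2 + 80s + 96 = 0.
Trying s = -2: the polynomial evaluates to 0, so (s + 2) is a factor.
Dividing out leaves s^2 + 16s + 48 = 0.
Factoring the quadratic: (s + 12)(s + 4) = 0.

s = -2, -12, -4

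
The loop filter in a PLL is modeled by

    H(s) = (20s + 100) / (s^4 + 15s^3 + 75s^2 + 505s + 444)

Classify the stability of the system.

The denominator s^4 + 15s^3 + 75s^2 + 505s + 444 factors as (s^2 + 2s + 37)(s + 12)(s + 1), giving poles at s = -1 + 6j, -1 - 6j, -12, -1.
Since all poles lie strictly in the left half-plane, the system is stable.

stable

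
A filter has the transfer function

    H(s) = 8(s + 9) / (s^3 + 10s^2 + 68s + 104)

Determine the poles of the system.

The poles are the roots of the denominator s^3 + 10s^2 + 68s + 104 = 0.
Trying s = -2: the polynomial evaluates to 0, so (s + 2) is a factor.
Dividing out leaves s^2 + 8s + 52 = 0.
The quadratic formula then gives s = -4 ± 6j.

s = -4 + 6j, -4 - 6j, -2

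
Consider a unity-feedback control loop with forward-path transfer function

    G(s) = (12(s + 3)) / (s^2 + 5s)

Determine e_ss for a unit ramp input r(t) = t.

G(s) has one pole at the origin.
This is a Type 1 system. Kv = lim_{s→0} s·G(s) = 36/5.
e_ss = 1/Kv = 1/(36/5) = 5/36 ≈ 0.1389.

e_ss = 0.1389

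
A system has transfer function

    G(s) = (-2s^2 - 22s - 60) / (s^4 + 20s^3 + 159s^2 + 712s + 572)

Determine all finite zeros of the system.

s = -6, -5

Set the numerator to zero: -2s^2 - 22s - 60 = 0, i.e. -2·(s^2 + 11s + 30) = 0.
Factoring: (s + 6)(s + 5) = 0.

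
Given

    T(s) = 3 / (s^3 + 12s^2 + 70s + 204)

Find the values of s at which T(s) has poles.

The poles are the roots of the denominator s^3 + 12s^2 + 70s + 204 = 0.
Trying s = -6: the polynomial evaluates to 0, so (s + 6) is a factor.
Dividing out leaves s^2 + 6s + 34 = 0.
The quadratic formula then gives s = -3 ± 5j.

s = -3 ± 5j, -6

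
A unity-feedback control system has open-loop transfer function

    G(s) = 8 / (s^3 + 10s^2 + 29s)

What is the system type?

Type 1

Factor s from the denominator: s^3 + 10s^2 + 29s = s·(s^2 + 10s + 29).
There is 1 pole at the origin, so the system is Type 1.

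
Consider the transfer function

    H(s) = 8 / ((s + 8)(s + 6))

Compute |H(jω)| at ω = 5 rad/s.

|H(j5)| ≈ 0.1086

Substitute s = j5: numerator = 8, denominator = 23 + j70.
|H(j5)| = |8| / |23 + j70| = 8 / 73.682 ≈ 0.1086.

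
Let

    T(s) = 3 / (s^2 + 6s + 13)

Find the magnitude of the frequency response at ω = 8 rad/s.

|T(j8)| ≈ 0.04284

Substitute s = j8: numerator = 3, denominator = -51 + j48.
|T(j8)| = |3| / |-51 + j48| = 3 / 70.036 ≈ 0.04284.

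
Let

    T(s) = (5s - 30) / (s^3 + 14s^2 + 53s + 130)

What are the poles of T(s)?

s = -2 + 3j, -2 - 3j, -10

The poles are the roots of the denominator s^3 + 14s^2 + 53s + 130 = 0.
Trying s = -10: the polynomial evaluates to 0, so (s + 10) is a factor.
Dividing out leaves s^2 + 4s + 13 = 0.
The quadratic formula then gives s = -2 ± 3j.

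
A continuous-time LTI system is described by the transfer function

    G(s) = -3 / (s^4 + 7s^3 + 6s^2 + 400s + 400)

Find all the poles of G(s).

The poles are the roots of the denominator s^4 + 7s^3 + 6s^2 + 400s + 400 = 0.
Trying s = -10: the polynomial evaluates to 0, so (s + 10) is a factor.
Dividing out leaves s^3 - 3s^2 + 36s + 40 = 0.
This factors further as (s^2 - 4s + 40)(s + 1) = 0.

s = -10, 2 + 6j, 2 - 6j, -1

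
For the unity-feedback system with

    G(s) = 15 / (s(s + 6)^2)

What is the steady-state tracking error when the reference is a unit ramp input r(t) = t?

G(s) has one pole at the origin.
This is a Type 1 system. Kv = lim_{s→0} s·G(s) = 15/36 = 5/12.
e_ss = 1/Kv = 1/(5/12) = 12/5 ≈ 2.400.

e_ss = 2.400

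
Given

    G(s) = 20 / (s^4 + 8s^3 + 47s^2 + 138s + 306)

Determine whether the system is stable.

stable

The denominator s^4 + 8s^3 + 47s^2 + 138s + 306 factors as (s^2 + 2s + 17)(s^2 + 6s + 18), giving poles at s = -1 + 4j, -1 - 4j, -3 + 3j, -3 - 3j.
Since all poles lie strictly in the left half-plane, the system is stable.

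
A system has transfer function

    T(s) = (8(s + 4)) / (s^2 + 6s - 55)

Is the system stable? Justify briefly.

The denominator s^2 + 6s - 55 factors as (s + 11)(s - 5), giving poles at s = -11, 5.
Since the pole(s) at s = 5 lie in the right half-plane, the system is unstable.

unstable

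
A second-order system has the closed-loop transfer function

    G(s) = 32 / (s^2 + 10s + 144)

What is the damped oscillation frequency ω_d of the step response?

ω_d ≈ 10.91 rad/s

Comparing s^2 + 10s + 144 to s^2 + 2ζωₙs + ωₙ²: ωₙ = 12 rad/s and ζ = 10/(2·12) ≈ 0.4167.
ζωₙ = 10/2 = 5, so ω_d = ωₙ√(1−ζ²) = √(ωₙ² − (ζωₙ)²) = √(144 − 5²) = √119 ≈ 10.91 rad/s.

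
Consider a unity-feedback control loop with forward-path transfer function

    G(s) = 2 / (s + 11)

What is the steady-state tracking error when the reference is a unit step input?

G(s) has no poles at the origin.
This is a Type 0 system. Kp = lim_{s→0} G(s) = 2/11.
e_ss = 1/(1 + Kp) = 1/(1 + 2/11) = 11/13 ≈ 0.8462.

e_ss = 0.8462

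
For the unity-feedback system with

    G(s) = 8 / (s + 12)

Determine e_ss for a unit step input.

e_ss = 0.6000

G(s) has no poles at the origin.
This is a Type 0 system. Kp = lim_{s→0} G(s) = 8/12 = 2/3.
e_ss = 1/(1 + Kp) = 1/(1 + 2/3) = 3/5 ≈ 0.6000.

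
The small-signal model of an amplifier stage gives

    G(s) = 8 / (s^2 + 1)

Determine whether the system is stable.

marginally stable

The denominator s^2 + 1 factors as (s^2 + 1), giving poles at s = ±j.
Since the simple pole(s) at s = j, -j lie on the jω-axis with none in the right half-plane, the system is marginally stable.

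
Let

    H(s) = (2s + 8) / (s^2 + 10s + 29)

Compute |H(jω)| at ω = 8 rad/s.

Substitute s = j8: numerator = 8 + j16, denominator = -35 + j80.
|H(j8)| = |8 + j16| / |-35 + j80| = 17.889 / 87.321 ≈ 0.2049.

|H(j8)| ≈ 0.2049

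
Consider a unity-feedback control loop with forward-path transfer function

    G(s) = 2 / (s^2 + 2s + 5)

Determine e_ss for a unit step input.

e_ss = 0.7143

G(s) has no poles at the origin.
This is a Type 0 system. Kp = lim_{s→0} G(s) = 2/5.
e_ss = 1/(1 + Kp) = 1/(1 + 2/5) = 5/7 ≈ 0.7143.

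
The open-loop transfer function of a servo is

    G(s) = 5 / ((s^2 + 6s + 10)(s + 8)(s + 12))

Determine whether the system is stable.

stable

The poles can be read from the denominator factors: s = -3 ± j, -8, -12.
Since all poles lie strictly in the left half-plane, the system is stable.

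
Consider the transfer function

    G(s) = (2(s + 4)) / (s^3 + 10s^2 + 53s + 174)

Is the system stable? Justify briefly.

The denominator s^3 + 10s^2 + 53s + 174 factors as (s^2 + 4s + 29)(s + 6), giving poles at s = -2 + 5j, -2 - 5j, -6.
Since all poles lie strictly in the left half-plane, the system is stable.

stable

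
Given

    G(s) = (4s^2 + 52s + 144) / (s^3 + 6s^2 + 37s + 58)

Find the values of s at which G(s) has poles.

The poles are the roots of the denominator s^3 + 6s^2 + 37s + 58 = 0.
Trying s = -2: the polynomial evaluates to 0, so (s + 2) is a factor.
Dividing out leaves s^2 + 4s + 29 = 0.
The quadratic formula then gives s = -2 ± 5j.

s = -2 + 5j, -2 - 5j, -2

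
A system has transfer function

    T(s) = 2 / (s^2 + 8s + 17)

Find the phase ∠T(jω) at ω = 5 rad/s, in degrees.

∠T(j5) ≈ -101.3°

At s = j5: numerator = 2, denominator = -8 + j40.
∠T = ∠num − ∠den = 0° − (101.31°) = -101.3°.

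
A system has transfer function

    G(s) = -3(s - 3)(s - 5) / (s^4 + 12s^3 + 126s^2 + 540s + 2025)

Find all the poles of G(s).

The poles are the roots of the denominator s^4 + 12s^3 + 126s^2 + 540s + 2025 = 0.
No real roots exist; factor into two real quadratics: (s^2 + 6s + 45)(s^2 + 6s + 45) = 0.
Each quadratic gives a conjugate pair via the quadratic formula.

s = -3 + 6j, -3 - 6j, -3 + 6j, -3 - 6j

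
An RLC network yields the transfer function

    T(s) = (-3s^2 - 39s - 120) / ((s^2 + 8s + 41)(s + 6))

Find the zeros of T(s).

s = -5, -8

Set the numerator to zero: -3s^2 - 39s - 120 = 0, i.e. -3·(s^2 + 13s + 40) = 0.
Factoring: (s + 5)(s + 8) = 0.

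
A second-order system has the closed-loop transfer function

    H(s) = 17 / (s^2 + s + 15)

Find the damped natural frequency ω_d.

Comparing s^2 + s + 15 to s^2 + 2ζωₙs + ωₙ²: ωₙ = √15 ≈ 3.873 rad/s and ζ = 1/(2·√15) ≈ 0.1291.
ζωₙ = 1/2 = 0.5, so ω_d = ωₙ√(1−ζ²) = √(ωₙ² − (ζωₙ)²) = √(15 − 0.5²) = √14.75 ≈ 3.841 rad/s.

ω_d ≈ 3.841 rad/s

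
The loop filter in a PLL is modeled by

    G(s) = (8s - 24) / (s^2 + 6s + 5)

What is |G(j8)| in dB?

Substitute s = j8: numerator = -24 + j64, denominator = -59 + j48.
|G(j8)| = |-24 + j64| / |-59 + j48| = 68.352 / 76.059 ≈ 0.8987.
In decibels: 20·log₁₀(0.8987) ≈ -0.928 dB.

|G(j8)|_dB ≈ -0.928 dB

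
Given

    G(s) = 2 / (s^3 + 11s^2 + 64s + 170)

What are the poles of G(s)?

The poles are the roots of the denominator s^3 + 11s^2 + 64s + 170 = 0.
Trying s = -5: the polynomial evaluates to 0, so (s + 5) is a factor.
Dividing out leaves s^2 + 6s + 34 = 0.
The quadratic formula then gives s = -3 ± 5j.

s = -3 ± 5j, -5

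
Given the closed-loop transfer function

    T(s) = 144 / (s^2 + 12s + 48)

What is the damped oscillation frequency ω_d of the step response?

Comparing s^2 + 12s + 48 to s^2 + 2ζωₙs + ωₙ²: ωₙ = √48 ≈ 6.928 rad/s and ζ = 12/(2·√48) ≈ 0.8660.
ζωₙ = 12/2 = 6, so ω_d = ωₙ√(1−ζ²) = √(ωₙ² − (ζωₙ)²) = √(48 − 6²) = √12 ≈ 3.464 rad/s.

ω_d ≈ 3.464 rad/s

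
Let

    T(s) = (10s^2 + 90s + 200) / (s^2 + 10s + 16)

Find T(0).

Set s = 0: T(0) = (200) / (16) = 25/2.

T(0) = 25/2 ≈ 12.50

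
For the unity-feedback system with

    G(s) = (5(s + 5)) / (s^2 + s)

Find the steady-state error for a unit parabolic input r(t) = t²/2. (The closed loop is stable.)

e_ss = ∞

G(s) has one pole at the origin.
This is a Type 1 system; Ka = lim_{s→0} s^2·G(s) = 0, so the steady-state error for a parabola input is infinite.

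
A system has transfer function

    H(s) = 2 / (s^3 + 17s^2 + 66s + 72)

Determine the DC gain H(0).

Set s = 0: H(0) = (2) / (72) = 1/36.

H(0) = 1/36 ≈ 0.02778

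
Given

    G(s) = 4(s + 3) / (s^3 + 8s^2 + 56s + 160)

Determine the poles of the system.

The poles are the roots of the denominator s^3 + 8s^2 + 56s + 160 = 0.
Trying s = -4: the polynomial evaluates to 0, so (s + 4) is a factor.
Dividing out leaves s^2 + 4s + 40 = 0.
The quadratic formula then gives s = -2 ± 6j.

s = -2 ± 6j, -4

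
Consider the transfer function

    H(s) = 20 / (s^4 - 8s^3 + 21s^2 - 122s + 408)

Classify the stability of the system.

The denominator s^4 - 8s^3 + 21s^2 - 122s + 408 factors as (s - 4)(s^2 + 2s + 17)(s - 6), giving poles at s = 4, -1 + 4j, -1 - 4j, 6.
Since the pole(s) at s = 4, 6 lie in the right half-plane, the system is unstable.

unstable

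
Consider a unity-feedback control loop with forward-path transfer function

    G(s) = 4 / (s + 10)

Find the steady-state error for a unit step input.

G(s) has no poles at the origin.
This is a Type 0 system. Kp = lim_{s→0} G(s) = 4/10 = 2/5.
e_ss = 1/(1 + Kp) = 1/(1 + 2/5) = 5/7 ≈ 0.7143.

e_ss = 0.7143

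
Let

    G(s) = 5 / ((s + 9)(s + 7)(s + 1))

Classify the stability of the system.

stable

The poles can be read from the denominator factors: s = -9, -7, -1.
Since all poles lie strictly in the left half-plane, the system is stable.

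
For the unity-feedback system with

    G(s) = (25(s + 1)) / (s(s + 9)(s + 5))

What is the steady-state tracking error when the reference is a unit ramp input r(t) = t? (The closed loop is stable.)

G(s) has one pole at the origin.
This is a Type 1 system. Kv = lim_{s→0} s·G(s) = 25/45 = 5/9.
e_ss = 1/Kv = 1/(5/9) = 9/5 ≈ 1.800.

e_ss = 1.800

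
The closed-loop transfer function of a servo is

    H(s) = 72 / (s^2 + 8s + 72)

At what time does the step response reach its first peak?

Comparing s^2 + 8s + 72 to s^2 + 2ζωₙs + ωₙ²: ωₙ = √72 ≈ 8.485 rad/s and ζ = 8/(2·√72) ≈ 0.4714.
ζωₙ = 8/2 = 4, so ω_d = ωₙ√(1−ζ²) = √(ωₙ² − (ζωₙ)²) = √(72 − 4²) = √56 ≈ 7.483 rad/s.
t_p = π/ω_d = π/7.483 ≈ 0.4198 s.

t_p ≈ 0.4198 s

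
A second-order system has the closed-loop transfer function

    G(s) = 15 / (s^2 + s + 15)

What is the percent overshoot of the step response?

%OS ≈ 66.4%

Comparing s^2 + s + 15 to s^2 + 2ζωₙs + ωₙ²: ωₙ = √15 ≈ 3.873 rad/s and ζ = 1/(2·√15) ≈ 0.1291.
%OS = 100·exp(−πζ/√(1−ζ²)) = 100·exp(−π·0.1291/√(1−0.1291²)) ≈ 66.4%.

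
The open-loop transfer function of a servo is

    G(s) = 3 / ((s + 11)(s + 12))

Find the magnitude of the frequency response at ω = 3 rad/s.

Substitute s = j3: numerator = 3, denominator = 123 + j69.
|G(j3)| = |3| / |123 + j69| = 3 / 141.03 ≈ 0.02127.

|G(j3)| ≈ 0.02127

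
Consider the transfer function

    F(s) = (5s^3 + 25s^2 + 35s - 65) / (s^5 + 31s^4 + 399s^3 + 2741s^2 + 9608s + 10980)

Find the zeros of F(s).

s = -3 + 2j, -3 - 2j, 1

Set the numerator to zero: 5s^3 + 25s^2 + 35s - 65 = 0, i.e. 5·(s^3 + 5s^2 + 7s - 13) = 0.
Factoring: (s^2 + 6s + 13)(s - 1) = 0.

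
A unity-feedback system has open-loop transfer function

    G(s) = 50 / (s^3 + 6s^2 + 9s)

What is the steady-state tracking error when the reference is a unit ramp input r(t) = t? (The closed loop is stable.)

e_ss = 0.1800

G(s) has one pole at the origin.
This is a Type 1 system. Kv = lim_{s→0} s·G(s) = 50/9.
e_ss = 1/Kv = 1/(50/9) = 9/50 ≈ 0.1800.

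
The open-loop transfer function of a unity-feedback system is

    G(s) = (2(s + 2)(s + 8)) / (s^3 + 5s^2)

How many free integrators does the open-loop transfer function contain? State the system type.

Type 2

The denominator has 2 factors of s at the origin (free integrators), so this is a Type 2 system.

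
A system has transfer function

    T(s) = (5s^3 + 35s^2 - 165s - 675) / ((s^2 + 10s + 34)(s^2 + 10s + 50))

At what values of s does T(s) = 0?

s = 5, -3, -9

Set the numerator to zero: 5s^3 + 35s^2 - 165s - 675 = 0, i.e. 5·(s^3 + 7s^2 - 33s - 135) = 0.
Factoring: (s - 5)(s + 3)(s + 9) = 0.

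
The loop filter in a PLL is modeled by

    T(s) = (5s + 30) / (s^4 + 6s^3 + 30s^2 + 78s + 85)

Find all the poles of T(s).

The poles are the roots of the denominator s^4 + 6s^3 + 30s^2 + 78s + 85 = 0.
No real roots exist; factor into two real quadratics: (s^2 + 4s + 5)(s^2 + 2s + 17) = 0.
Each quadratic gives a conjugate pair via the quadratic formula.

s = -2 ± j, -1 ± 4j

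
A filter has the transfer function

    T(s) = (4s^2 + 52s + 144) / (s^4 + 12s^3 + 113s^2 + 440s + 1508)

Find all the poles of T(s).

The poles are the roots of the denominator s^4 + 12s^3 + 113s^2 + 440s + 1508 = 0.
No real roots exist; factor into two real quadratics: (s^2 + 4s + 29)(s^2 + 8s + 52) = 0.
Each quadratic gives a conjugate pair via the quadratic formula.

s = -2 + 5j, -2 - 5j, -4 + 6j, -4 - 6j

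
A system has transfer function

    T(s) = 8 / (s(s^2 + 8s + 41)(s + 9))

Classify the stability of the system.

marginally stable

The poles can be read from the denominator factors: s = 0, -4 ± 5j, -9.
Since the simple pole(s) at s = 0 lie on the jω-axis with none in the right half-plane, the system is marginally stable.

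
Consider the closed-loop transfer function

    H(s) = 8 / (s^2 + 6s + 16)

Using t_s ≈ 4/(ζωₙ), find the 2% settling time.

t_s ≈ 1.333 s

Comparing s^2 + 6s + 16 to s^2 + 2ζωₙs + ωₙ²: ωₙ = 4 rad/s and ζ = 6/(2·4) = 0.75.
ζωₙ = 6/2 = 3, so t_s ≈ 4/(ζωₙ) = 4/3 ≈ 1.333 s.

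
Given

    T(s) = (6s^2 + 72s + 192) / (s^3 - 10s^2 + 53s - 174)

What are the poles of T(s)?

s = 2 ± 5j, 6

The poles are the roots of the denominator s^3 - 10s^2 + 53s - 174 = 0.
Trying s = 6: the polynomial evaluates to 0, so (s - 6) is a factor.
Dividing out leaves s^2 - 4s + 29 = 0.
The quadratic formula then gives s = 2 ± 5j.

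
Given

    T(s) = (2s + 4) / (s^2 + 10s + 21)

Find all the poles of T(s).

s = -3, -7

The poles are the roots of the denominator s^2 + 10s + 21 = 0.
Factoring: (s + 3)(s + 7) = 0, so s = -3 and s = -7.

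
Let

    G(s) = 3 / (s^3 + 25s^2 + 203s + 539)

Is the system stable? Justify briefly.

stable

The denominator s^3 + 25s^2 + 203s + 539 factors as (s + 7)^2(s + 11), giving poles at s = -7, -7, -11.
Since all poles lie strictly in the left half-plane, the system is stable.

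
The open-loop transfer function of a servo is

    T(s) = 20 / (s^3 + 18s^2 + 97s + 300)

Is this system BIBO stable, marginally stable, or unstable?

stable

The denominator s^3 + 18s^2 + 97s + 300 factors as (s^2 + 6s + 25)(s + 12), giving poles at s = -3 + 4j, -3 - 4j, -12.
Since all poles lie strictly in the left half-plane, the system is stable.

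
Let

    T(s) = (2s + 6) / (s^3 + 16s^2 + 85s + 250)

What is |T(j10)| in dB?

Substitute s = j10: numerator = 6 + j20, denominator = -1350 - j150.
|T(j10)| = |6 + j20| / |-1350 - j150| = 20.881 / 1358.3 ≈ 0.01537.
In decibels: 20·log₁₀(0.01537) ≈ -36.3 dB.

|T(j10)|_dB ≈ -36.3 dB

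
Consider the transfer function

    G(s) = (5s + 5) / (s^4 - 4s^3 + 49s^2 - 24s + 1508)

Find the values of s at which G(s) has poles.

s = -2 ± 5j, 4 ± 6j

The poles are the roots of the denominator s^4 - 4s^3 + 49s^2 - 24s + 1508 = 0.
No real roots exist; factor into two real quadratics: (s^2 + 4s + 29)(s^2 - 8s + 52) = 0.
Each quadratic gives a conjugate pair via the quadratic formula.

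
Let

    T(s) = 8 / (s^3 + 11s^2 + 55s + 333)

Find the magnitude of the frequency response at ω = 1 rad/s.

|T(j1)| ≈ 0.02450

Substitute s = j1: numerator = 8, denominator = 322 + j54.
|T(j1)| = |8| / |322 + j54| = 8 / 326.50 ≈ 0.02450.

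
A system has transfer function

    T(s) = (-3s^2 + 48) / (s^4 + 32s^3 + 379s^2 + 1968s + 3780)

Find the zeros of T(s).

s = 4, -4

Set the numerator to zero: -3s^2 + 48 = 0, i.e. -3·(s^2 - 16) = 0.
Factoring: (s - 4)(s + 4) = 0.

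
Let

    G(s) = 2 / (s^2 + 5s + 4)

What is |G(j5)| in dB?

Substitute s = j5: numerator = 2, denominator = -21 + j25.
|G(j5)| = |2| / |-21 + j25| = 2 / 32.650 ≈ 0.06126.
In decibels: 20·log₁₀(0.06126) ≈ -24.3 dB.

|G(j5)|_dB ≈ -24.3 dB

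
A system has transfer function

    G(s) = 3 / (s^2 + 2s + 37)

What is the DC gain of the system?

Set s = 0: G(0) = (3) / (37) = 3/37.

G(0) = 3/37 ≈ 0.08108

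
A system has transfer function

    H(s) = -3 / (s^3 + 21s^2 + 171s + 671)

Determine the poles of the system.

s = -5 ± 6j, -11

The poles are the roots of the denominator s^3 + 21s^2 + 171s + 671 = 0.
Trying s = -11: the polynomial evaluates to 0, so (s + 11) is a factor.
Dividing out leaves s^2 + 10s + 61 = 0.
The quadratic formula then gives s = -5 ± 6j.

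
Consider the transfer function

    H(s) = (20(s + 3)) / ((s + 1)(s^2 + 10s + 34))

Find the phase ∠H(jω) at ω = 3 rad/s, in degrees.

∠H(j3) ≈ -76.76°

At s = j3: numerator = 60 + j60, denominator = -65 + j105.
∠H = ∠num − ∠den = 45° − (121.76°) = -76.76°.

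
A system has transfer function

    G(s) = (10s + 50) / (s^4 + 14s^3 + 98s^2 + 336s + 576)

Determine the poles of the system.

s = -4 + 4j, -4 - 4j, -3 + 3j, -3 - 3j

The poles are the roots of the denominator s^4 + 14s^3 + 98s^2 + 336s + 576 = 0.
No real roots exist; factor into two real quadratics: (s^2 + 8s + 32)(s^2 + 6s + 18) = 0.
Each quadratic gives a conjugate pair via the quadratic formula.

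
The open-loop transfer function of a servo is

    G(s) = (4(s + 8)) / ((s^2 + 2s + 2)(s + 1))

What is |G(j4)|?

|G(j4)| ≈ 0.5381

Substitute s = j4: numerator = 32 + j16, denominator = -46 - j48.
|G(j4)| = |32 + j16| / |-46 - j48| = 35.777 / 66.483 ≈ 0.5381.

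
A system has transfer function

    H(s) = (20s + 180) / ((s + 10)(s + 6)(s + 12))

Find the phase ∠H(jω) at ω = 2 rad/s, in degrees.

∠H(j2) ≈ -26.68°

At s = j2: numerator = 180 + j40, denominator = 608 + j496.
∠H = ∠num − ∠den = 12.529° − (39.207°) = -26.68°.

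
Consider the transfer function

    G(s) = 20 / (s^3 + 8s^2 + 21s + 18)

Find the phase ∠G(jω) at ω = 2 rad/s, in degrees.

∠G(j2) ≈ -112.4°

At s = j2: numerator = 20, denominator = -14 + j34.
∠G = ∠num − ∠den = 0° − (112.38°) = -112.4°.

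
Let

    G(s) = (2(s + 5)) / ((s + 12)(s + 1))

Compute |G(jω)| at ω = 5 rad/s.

|G(j5)| ≈ 0.2133

Substitute s = j5: numerator = 10 + j10, denominator = -13 + j65.
|G(j5)| = |10 + j10| / |-13 + j65| = 14.142 / 66.287 ≈ 0.2133.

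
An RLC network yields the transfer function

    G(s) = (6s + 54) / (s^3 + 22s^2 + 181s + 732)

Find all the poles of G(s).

The poles are the roots of the denominator s^3 + 22s^2 + 181s + 732 = 0.
Trying s = -12: the polynomial evaluates to 0, so (s + 12) is a factor.
Dividing out leaves s^2 + 10s + 61 = 0.
The quadratic formula then gives s = -5 ± 6j.

s = -5 ± 6j, -12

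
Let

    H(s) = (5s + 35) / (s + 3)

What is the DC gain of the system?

H(0) = 35/3 ≈ 11.67

Set s = 0: H(0) = (35) / (3) = 35/3.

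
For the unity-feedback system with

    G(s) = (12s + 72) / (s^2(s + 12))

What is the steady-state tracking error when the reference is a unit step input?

e_ss = 0

G(s) has 2 poles at the origin.
This is a Type 2 system; for a step input the steady-state error is zero.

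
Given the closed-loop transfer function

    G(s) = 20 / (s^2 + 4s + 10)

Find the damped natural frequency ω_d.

Comparing s^2 + 4s + 10 to s^2 + 2ζωₙs + ωₙ²: ωₙ = √10 ≈ 3.162 rad/s and ζ = 4/(2·√10) ≈ 0.6325.
ζωₙ = 4/2 = 2, so ω_d = ωₙ√(1−ζ²) = √(ωₙ² − (ζωₙ)²) = √(10 − 2²) = √6 ≈ 2.449 rad/s.

ω_d ≈ 2.449 rad/s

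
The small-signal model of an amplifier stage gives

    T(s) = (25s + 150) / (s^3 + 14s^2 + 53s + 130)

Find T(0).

T(0) = 15/13 ≈ 1.154

Set s = 0: T(0) = (150) / (130) = 15/13.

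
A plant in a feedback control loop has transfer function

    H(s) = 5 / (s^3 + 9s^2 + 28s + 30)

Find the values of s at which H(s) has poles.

The poles are the roots of the denominator s^3 + 9s^2 + 28s + 30 = 0.
Trying s = -3: the polynomial evaluates to 0, so (s + 3) is a factor.
Dividing out leaves s^2 + 6s + 10 = 0.
The quadratic formula then gives s = -3 ± 1j.

s = -3 + j, -3 - j, -3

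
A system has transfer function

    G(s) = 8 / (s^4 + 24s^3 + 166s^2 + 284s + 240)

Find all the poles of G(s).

s = -1 + j, -1 - j, -12, -10

The poles are the roots of the denominator s^4 + 24s^3 + 166s^2 + 284s + 240 = 0.
Trying s = -12: the polynomial evaluates to 0, so (s + 12) is a factor.
Dividing out leaves s^3 + 12s^2 + 22s + 20 = 0.
This factors further as (s^2 + 2s + 2)(s + 10) = 0.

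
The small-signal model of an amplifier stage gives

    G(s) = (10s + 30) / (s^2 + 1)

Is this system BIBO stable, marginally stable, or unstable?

marginally stable

The denominator s^2 + 1 factors as (s^2 + 1), giving poles at s = j, -j.
Since the simple pole(s) at s = ±j lie on the jω-axis with none in the right half-plane, the system is marginally stable.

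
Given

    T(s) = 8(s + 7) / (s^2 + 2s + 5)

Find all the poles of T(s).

The poles are the roots of the denominator s^2 + 2s + 5 = 0.
Using the quadratic formula: s = (-2 ± √(-16))/2 = -1 ± 2j.

s = -1 ± 2j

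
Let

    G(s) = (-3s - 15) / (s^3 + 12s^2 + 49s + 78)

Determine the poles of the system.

The poles are the roots of the denominator s^3 + 12s^2 + 49s + 78 = 0.
Trying s = -6: the polynomial evaluates to 0, so (s + 6) is a factor.
Dividing out leaves s^2 + 6s + 13 = 0.
The quadratic formula then gives s = -3 ± 2j.

s = -3 + 2j, -3 - 2j, -6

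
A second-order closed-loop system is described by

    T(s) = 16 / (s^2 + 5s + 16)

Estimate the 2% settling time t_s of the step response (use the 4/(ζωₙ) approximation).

t_s ≈ 1.600 s

Comparing s^2 + 5s + 16 to s^2 + 2ζωₙs + ωₙ²: ωₙ = 4 rad/s and ζ = 5/(2·4) = 0.625.
ζωₙ = 5/2 = 2.5, so t_s ≈ 4/(ζωₙ) = 4/2.5 = 1.600 s.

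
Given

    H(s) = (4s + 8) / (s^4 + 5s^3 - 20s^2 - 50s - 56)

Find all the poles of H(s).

s = -1 + j, -1 - j, 4, -7

The poles are the roots of the denominator s^4 + 5s^3 - 20s^2 - 50s - 56 = 0.
Trying s = 4: the polynomial evaluates to 0, so (s - 4) is a factor.
Dividing out leaves s^3 + 9s^2 + 16s + 14 = 0.
This factors further as (s^2 + 2s + 2)(s + 7) = 0.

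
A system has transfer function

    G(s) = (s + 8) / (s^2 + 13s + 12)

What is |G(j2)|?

Substitute s = j2: numerator = 8 + j2, denominator = 8 + j26.
|G(j2)| = |8 + j2| / |8 + j26| = 8.2462 / 27.203 ≈ 0.3031.

|G(j2)| ≈ 0.3031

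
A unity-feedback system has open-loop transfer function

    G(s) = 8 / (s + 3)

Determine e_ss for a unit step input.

G(s) has no poles at the origin.
This is a Type 0 system. Kp = lim_{s→0} G(s) = 8/3.
e_ss = 1/(1 + Kp) = 1/(1 + 8/3) = 3/11 ≈ 0.2727.

e_ss = 0.2727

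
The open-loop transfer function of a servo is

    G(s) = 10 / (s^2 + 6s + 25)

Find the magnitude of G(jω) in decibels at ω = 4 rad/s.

Substitute s = j4: numerator = 10, denominator = 9 + j24.
|G(j4)| = |10| / |9 + j24| = 10 / 25.632 ≈ 0.3901.
In decibels: 20·log₁₀(0.3901) ≈ -8.18 dB.

|G(j4)|_dB ≈ -8.18 dB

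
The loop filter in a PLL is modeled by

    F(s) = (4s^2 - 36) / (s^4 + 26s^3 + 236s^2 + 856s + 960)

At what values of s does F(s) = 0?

Set the numerator to zero: 4s^2 - 36 = 0, i.e. 4·(s^2 - 9) = 0.
Factoring: (s + 3)(s - 3) = 0.

s = -3, 3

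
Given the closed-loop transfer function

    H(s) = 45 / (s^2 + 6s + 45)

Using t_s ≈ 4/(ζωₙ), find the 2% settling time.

Comparing s^2 + 6s + 45 to s^2 + 2ζωₙs + ωₙ²: ωₙ = √45 ≈ 6.708 rad/s and ζ = 6/(2·√45) ≈ 0.4472.
ζωₙ = 6/2 = 3, so t_s ≈ 4/(ζωₙ) = 4/3 ≈ 1.333 s.

t_s ≈ 1.333 s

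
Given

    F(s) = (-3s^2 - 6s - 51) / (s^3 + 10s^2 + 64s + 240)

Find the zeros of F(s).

s = -1 ± 4j

Set the numerator to zero: -3s^2 - 6s - 51 = 0, i.e. -3·(s^2 + 2s + 17) = 0.
Factoring: (s^2 + 2s + 17) = 0.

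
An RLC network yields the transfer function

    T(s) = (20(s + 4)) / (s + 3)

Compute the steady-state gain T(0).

T(0) = 80/3 ≈ 26.67

At s = 0 each factor (s + a) contributes a and each (s^2 + bs + c) contributes c.
T(0) = 20·(4) / ((3)) = 80/3 = 80/3.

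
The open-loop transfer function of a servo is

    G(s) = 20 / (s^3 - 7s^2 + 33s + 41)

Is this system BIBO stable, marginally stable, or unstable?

unstable

The denominator s^3 - 7s^2 + 33s + 41 factors as (s + 1)(s^2 - 8s + 41), giving poles at s = -1, 4 + 5j, 4 - 5j.
Since the pole(s) at s = 4 ± 5j lie in the right half-plane, the system is unstable.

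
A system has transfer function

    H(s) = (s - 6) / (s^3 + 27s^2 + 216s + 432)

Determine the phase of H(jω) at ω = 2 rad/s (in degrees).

At s = j2: numerator = -6 + j2, denominator = 324 + j424.
∠H = ∠num − ∠den = 161.57° − (52.615°) = 109.0°.

∠H(j2) ≈ 109.0°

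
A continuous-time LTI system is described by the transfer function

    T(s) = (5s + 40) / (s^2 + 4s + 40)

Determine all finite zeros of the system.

Set the numerator to zero: 5s + 40 = 0, i.e. 5·(s + 8) = 0.
So s = -8.

s = -8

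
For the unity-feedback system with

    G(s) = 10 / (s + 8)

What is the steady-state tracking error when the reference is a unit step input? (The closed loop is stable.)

e_ss = 0.4444

G(s) has no poles at the origin.
This is a Type 0 system. Kp = lim_{s→0} G(s) = 10/8 = 5/4.
e_ss = 1/(1 + Kp) = 1/(1 + 5/4) = 4/9 ≈ 0.4444.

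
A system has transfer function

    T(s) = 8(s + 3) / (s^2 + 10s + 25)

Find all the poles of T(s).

The poles are the roots of the denominator s^2 + 10s + 25 = 0.
Factoring: (s + 5)^2 = 0, so s = -5 and s = -5.

s = -5, -5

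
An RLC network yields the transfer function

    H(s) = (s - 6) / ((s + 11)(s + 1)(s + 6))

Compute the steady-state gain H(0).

H(0) = -1/11 ≈ -0.09091

At s = 0 each factor (s + a) contributes a and each (s^2 + bs + c) contributes c.
H(0) = 1·(-6) / ((11) · (1) · (6)) = -6/66 = -1/11.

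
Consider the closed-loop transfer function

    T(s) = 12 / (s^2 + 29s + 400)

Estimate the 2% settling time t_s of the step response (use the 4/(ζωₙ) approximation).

t_s ≈ 0.2759 s

Comparing s^2 + 29s + 400 to s^2 + 2ζωₙs + ωₙ²: ωₙ = 20 rad/s and ζ = 29/(2·20) = 0.725.
ζωₙ = 29/2 = 14.5, so t_s ≈ 4/(ζωₙ) = 4/14.5 ≈ 0.2759 s.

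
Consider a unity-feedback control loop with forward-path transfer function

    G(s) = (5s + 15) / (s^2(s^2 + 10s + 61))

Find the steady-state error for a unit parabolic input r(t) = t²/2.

e_ss = 4.067

G(s) has 2 poles at the origin.
This is a Type 2 system. Ka = lim_{s→0} s^2·G(s) = 15/61.
e_ss = 1/Ka = 1/(15/61) = 61/15 ≈ 4.067.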